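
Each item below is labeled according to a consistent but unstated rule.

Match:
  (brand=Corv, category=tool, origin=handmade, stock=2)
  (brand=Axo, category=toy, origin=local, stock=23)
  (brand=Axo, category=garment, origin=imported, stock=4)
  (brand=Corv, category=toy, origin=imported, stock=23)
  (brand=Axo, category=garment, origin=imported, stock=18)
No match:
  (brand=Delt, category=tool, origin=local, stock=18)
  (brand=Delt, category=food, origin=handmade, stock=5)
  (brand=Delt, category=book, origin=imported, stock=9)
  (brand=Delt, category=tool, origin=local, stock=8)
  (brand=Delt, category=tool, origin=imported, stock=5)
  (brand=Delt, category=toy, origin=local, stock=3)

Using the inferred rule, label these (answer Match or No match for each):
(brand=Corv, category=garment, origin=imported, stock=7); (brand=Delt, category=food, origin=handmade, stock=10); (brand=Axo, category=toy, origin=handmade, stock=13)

Match, No match, Match

The distinguishing property — brand is not Delt — holds for all the 'Match' cases and none of the 'No match' cases.
(brand=Corv, category=garment, origin=imported, stock=7) — brand is Corv, hence Match.
(brand=Delt, category=food, origin=handmade, stock=10) — brand is Delt, hence No match.
(brand=Axo, category=toy, origin=handmade, stock=13) — brand is Axo, hence Match.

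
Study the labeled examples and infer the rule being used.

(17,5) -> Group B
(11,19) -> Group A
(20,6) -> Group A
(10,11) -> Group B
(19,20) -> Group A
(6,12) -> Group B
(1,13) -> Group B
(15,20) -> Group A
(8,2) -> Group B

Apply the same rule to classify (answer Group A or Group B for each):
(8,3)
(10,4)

The distinguishing property — sum ≥ 26 — holds for all the 'Group A' cases and none of the 'Group B' cases.

Group B, Group B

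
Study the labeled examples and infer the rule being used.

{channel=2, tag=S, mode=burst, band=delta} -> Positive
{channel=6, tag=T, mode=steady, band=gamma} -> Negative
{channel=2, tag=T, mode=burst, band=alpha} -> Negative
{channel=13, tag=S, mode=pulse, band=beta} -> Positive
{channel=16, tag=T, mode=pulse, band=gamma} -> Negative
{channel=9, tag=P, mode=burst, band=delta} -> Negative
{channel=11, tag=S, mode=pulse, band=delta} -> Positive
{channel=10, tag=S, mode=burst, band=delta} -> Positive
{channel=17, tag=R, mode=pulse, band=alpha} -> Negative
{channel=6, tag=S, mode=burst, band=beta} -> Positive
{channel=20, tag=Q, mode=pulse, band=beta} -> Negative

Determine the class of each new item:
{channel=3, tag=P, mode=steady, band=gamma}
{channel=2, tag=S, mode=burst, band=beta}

The rule appears to be: tag is S.

Negative, Positive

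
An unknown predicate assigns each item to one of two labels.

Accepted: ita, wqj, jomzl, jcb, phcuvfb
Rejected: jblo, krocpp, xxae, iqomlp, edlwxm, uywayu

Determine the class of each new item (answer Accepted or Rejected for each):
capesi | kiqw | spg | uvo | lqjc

All 'Accepted' examples share one property — odd length — and every 'Rejected' example lacks it.

Rejected, Rejected, Accepted, Accepted, Rejected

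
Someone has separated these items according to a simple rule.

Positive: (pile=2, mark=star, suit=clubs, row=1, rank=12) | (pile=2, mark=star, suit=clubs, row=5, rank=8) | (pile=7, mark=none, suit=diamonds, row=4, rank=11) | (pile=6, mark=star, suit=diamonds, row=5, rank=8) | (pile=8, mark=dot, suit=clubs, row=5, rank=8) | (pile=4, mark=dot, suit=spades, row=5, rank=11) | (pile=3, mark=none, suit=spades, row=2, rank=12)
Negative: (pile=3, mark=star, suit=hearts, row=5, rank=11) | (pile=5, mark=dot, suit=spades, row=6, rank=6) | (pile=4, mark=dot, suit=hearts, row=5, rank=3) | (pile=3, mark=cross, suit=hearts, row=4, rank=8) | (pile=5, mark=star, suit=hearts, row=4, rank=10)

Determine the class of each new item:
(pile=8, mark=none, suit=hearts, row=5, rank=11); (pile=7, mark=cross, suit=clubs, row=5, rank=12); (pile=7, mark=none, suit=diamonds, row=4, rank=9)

Negative, Positive, Positive

Every 'Positive' example satisfies: suit is not hearts AND row ≤ 5. None of the 'Negative' examples do.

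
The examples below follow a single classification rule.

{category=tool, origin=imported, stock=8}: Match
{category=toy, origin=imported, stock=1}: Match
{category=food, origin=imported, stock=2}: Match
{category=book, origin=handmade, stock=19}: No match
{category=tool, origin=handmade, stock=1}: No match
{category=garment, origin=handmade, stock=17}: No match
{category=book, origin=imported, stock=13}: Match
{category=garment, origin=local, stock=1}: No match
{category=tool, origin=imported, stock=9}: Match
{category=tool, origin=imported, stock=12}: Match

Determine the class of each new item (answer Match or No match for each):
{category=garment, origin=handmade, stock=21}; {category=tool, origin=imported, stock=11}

Checking candidate rules against both groups, what survives is: origin is imported.
No match: {category=garment, origin=handmade, stock=21}, since origin is handmade. Match: {category=tool, origin=imported, stock=11}, since origin is imported.

No match, Match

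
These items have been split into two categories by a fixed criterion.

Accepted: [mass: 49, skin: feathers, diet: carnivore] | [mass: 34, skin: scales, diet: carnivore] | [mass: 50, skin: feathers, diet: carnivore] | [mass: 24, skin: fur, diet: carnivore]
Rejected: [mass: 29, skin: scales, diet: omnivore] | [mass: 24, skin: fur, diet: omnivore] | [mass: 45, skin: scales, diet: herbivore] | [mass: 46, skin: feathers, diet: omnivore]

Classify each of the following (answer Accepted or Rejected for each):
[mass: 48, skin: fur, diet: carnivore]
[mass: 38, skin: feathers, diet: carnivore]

Every 'Accepted' example satisfies: diet is carnivore. None of the 'Rejected' examples do.
Accepted: [mass: 48, skin: fur, diet: carnivore], since diet is carnivore.
Accepted: [mass: 38, skin: feathers, diet: carnivore], since diet is carnivore.

Accepted, Accepted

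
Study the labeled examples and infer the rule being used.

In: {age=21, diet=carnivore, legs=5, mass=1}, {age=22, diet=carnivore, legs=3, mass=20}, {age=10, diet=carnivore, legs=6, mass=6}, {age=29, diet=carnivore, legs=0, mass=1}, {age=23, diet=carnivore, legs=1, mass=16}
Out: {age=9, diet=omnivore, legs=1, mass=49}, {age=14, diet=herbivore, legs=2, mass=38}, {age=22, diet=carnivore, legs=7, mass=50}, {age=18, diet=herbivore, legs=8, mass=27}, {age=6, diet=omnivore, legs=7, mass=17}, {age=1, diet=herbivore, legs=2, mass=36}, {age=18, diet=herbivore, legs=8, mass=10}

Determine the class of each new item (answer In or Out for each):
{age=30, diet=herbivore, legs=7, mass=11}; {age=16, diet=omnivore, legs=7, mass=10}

Every 'In' example satisfies: diet is carnivore AND legs ≤ 6. None of the 'Out' examples do.
{age=30, diet=herbivore, legs=7, mass=11}: diet is herbivore, legs = 7 — does not pass, so Out. {age=16, diet=omnivore, legs=7, mass=10}: diet is omnivore, legs = 7 — does not pass, so Out.

Out, Out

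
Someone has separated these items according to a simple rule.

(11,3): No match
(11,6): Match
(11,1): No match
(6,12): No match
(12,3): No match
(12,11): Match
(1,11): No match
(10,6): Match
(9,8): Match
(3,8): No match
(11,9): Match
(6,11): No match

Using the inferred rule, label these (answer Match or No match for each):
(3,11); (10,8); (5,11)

No match, Match, No match

The rule appears to be: first > second AND sum ≥ 16.
(3,11): 3 < 11, 3+11 = 14 — fails the rule, so No match. (10,8): 10 > 8, 10+8 = 18 — matches, so Match. (5,11): 5 < 11, 5+11 = 16 — fails the rule, so No match.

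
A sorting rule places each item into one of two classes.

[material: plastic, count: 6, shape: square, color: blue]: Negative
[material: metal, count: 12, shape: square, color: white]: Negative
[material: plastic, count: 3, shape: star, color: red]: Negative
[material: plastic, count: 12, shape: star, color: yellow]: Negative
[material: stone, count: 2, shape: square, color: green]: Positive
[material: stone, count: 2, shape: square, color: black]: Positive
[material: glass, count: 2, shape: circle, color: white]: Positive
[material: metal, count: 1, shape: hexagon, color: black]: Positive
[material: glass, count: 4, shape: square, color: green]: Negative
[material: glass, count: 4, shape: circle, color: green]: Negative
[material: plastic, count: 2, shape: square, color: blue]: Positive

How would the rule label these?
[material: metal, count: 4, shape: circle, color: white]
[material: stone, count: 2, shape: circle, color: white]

Negative, Positive

A rule that fits every label: count ≤ 2 — true of each 'Positive' example, false of each 'Negative' one.
[material: metal, count: 4, shape: circle, color: white] — count = 4, hence Negative. [material: stone, count: 2, shape: circle, color: white] — count = 2, hence Positive.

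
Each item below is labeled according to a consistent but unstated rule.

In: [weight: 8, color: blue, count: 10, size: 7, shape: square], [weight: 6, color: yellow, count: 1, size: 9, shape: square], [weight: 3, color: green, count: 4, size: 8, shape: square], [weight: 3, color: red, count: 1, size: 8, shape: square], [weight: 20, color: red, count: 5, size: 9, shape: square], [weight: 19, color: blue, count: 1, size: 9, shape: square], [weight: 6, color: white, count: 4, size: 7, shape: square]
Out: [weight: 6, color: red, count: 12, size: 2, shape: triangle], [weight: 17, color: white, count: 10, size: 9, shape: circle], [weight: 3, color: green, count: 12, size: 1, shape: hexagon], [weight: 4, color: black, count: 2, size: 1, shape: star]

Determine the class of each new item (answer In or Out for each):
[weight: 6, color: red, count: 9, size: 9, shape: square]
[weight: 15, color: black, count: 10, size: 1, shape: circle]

In, Out

Looking at the examples, the only property every 'In' case has and every 'Out' case lacks is: shape is square.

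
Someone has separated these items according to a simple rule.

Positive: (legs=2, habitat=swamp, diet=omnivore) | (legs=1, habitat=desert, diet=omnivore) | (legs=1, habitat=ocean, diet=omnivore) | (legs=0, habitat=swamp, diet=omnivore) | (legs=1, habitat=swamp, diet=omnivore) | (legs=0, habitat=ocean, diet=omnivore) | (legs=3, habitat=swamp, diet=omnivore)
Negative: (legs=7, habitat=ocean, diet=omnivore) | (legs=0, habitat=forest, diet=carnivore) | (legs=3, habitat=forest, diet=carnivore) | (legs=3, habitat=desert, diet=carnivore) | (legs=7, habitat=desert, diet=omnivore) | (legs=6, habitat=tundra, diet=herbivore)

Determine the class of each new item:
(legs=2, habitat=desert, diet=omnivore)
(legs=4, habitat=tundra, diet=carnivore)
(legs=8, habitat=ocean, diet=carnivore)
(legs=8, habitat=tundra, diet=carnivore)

Positive, Negative, Negative, Negative

'Positive' ⟺ diet is omnivore AND legs ≤ 3.
Positive: (legs=2, habitat=desert, diet=omnivore), since diet is omnivore, legs = 2.
Negative: (legs=4, habitat=tundra, diet=carnivore), since diet is carnivore, legs = 4.
Negative: (legs=8, habitat=ocean, diet=carnivore), since diet is carnivore, legs = 8.
Negative: (legs=8, habitat=tundra, diet=carnivore), since diet is carnivore, legs = 8.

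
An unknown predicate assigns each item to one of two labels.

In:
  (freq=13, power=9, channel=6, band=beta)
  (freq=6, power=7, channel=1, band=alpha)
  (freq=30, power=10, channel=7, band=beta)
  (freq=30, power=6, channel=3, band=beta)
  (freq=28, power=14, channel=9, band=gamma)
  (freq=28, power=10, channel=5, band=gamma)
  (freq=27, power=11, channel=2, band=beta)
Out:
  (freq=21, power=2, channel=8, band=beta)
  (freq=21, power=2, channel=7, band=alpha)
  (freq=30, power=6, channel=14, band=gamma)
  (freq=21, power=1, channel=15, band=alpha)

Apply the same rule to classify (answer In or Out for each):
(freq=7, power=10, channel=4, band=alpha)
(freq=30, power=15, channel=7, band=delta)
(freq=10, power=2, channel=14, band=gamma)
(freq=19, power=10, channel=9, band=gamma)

The simplest hypothesis consistent with all the labels is: channel ≤ 9 AND power ≥ 6.
In: (freq=7, power=10, channel=4, band=alpha), since channel = 4, power = 10.
In: (freq=30, power=15, channel=7, band=delta), since channel = 7, power = 15.
Out: (freq=10, power=2, channel=14, band=gamma), since channel = 14, power = 2.
In: (freq=19, power=10, channel=9, band=gamma), since channel = 9, power = 10.

In, In, Out, In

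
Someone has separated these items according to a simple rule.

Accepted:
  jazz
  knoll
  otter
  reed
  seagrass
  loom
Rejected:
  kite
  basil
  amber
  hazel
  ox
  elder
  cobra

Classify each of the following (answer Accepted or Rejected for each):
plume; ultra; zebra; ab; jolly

Rejected, Rejected, Rejected, Rejected, Accepted

The simplest hypothesis consistent with all the labels is: has a double letter.
plume: Rejected (no doubled letter). ultra: Rejected (no doubled letter). zebra: Rejected (no doubled letter). ab: Rejected (no doubled letter). jolly: Accepted ('ll' doubled).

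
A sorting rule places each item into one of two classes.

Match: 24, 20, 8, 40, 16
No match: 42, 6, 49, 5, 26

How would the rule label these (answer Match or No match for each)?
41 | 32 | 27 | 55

No match, Match, No match, No match

Checking candidate rules against both groups, what survives is: multiple of 4.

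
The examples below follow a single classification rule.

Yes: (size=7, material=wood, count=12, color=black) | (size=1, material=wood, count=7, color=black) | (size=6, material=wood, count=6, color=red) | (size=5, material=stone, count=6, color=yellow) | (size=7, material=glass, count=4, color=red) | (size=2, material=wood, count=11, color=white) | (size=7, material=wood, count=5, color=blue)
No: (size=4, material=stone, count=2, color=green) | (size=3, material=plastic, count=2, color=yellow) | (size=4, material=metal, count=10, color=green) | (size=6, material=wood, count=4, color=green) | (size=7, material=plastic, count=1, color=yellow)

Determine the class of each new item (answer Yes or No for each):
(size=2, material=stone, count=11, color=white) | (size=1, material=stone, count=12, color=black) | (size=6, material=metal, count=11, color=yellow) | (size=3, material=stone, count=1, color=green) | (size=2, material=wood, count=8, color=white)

The simplest hypothesis consistent with all the labels is: color is not green AND count ≥ 4.

Yes, Yes, Yes, No, Yes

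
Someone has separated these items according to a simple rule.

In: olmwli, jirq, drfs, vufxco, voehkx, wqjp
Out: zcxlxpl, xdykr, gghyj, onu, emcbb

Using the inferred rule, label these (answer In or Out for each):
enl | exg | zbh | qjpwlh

Out, Out, Out, In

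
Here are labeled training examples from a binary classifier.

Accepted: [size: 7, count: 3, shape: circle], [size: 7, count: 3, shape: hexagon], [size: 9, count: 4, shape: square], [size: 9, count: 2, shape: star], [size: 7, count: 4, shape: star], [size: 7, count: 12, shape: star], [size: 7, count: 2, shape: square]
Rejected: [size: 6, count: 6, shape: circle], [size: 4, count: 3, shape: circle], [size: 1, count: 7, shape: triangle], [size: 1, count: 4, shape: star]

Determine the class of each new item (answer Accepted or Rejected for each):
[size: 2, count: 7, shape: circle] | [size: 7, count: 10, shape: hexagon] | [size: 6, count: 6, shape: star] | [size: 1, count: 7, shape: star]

Rejected, Accepted, Rejected, Rejected

A rule that fits every label: size ≥ 7 — true of each 'Accepted' example, false of each 'Rejected' one.
[size: 2, count: 7, shape: circle]: Rejected (size = 2).
[size: 7, count: 10, shape: hexagon]: Accepted (size = 7).
[size: 6, count: 6, shape: star]: Rejected (size = 6).
[size: 1, count: 7, shape: star]: Rejected (size = 1).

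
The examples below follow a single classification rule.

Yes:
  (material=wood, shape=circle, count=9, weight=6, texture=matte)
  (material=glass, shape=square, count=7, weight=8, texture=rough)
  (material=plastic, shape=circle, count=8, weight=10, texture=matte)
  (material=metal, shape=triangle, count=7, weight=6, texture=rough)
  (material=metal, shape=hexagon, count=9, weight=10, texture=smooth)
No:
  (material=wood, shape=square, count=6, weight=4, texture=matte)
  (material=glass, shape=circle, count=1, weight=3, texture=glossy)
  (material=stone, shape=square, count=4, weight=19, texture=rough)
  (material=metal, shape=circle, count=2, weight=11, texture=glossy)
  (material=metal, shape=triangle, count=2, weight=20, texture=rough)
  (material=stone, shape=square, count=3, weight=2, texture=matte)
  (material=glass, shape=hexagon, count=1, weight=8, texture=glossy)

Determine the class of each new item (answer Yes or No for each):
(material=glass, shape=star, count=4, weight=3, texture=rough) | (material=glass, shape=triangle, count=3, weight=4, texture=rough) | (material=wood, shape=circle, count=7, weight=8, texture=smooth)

Every 'Yes' example satisfies: count ≥ 7. None of the 'No' examples do.
(material=glass, shape=star, count=4, weight=3, texture=rough) → count = 4 → No.
(material=glass, shape=triangle, count=3, weight=4, texture=rough) → count = 3 → No.
(material=wood, shape=circle, count=7, weight=8, texture=smooth) → count = 7 → Yes.

No, No, Yes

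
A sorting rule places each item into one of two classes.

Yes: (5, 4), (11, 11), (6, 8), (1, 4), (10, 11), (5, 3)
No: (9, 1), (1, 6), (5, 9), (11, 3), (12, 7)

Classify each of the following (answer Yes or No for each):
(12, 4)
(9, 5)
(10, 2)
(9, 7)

No, No, No, Yes

The simplest hypothesis consistent with all the labels is: |first − second| ≤ 3.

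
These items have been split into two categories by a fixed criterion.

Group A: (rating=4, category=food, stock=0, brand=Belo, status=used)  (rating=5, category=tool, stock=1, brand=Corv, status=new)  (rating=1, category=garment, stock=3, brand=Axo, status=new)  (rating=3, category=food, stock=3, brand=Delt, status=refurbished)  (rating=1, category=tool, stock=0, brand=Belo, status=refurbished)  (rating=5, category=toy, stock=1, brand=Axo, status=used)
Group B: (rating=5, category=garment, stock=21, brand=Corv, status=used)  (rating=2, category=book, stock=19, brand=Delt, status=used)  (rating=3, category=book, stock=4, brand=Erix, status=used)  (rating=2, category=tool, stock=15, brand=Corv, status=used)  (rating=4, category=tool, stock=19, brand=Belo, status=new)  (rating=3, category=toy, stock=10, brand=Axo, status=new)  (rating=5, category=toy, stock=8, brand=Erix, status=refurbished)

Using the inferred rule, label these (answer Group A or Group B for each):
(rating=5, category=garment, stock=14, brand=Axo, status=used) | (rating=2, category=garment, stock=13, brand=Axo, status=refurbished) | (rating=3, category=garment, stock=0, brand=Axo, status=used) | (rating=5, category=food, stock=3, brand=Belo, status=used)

The distinguishing property — stock ≤ 3 — holds for all the 'Group A' cases and none of the 'Group B' cases.

Group B, Group B, Group A, Group A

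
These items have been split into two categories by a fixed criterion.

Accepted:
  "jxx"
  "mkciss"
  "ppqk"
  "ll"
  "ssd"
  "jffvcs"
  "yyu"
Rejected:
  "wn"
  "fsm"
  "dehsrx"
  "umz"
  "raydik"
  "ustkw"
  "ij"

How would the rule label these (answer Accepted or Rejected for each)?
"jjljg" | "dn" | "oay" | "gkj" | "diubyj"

Accepted, Rejected, Rejected, Rejected, Rejected

A rule that fits every label: has a double letter — true of each 'Accepted' example, false of each 'Rejected' one.
"jjljg" → 'jj' doubled → Accepted.
"dn" → no doubled letter → Rejected.
"oay" → no doubled letter → Rejected.
"gkj" → no doubled letter → Rejected.
"diubyj" → no doubled letter → Rejected.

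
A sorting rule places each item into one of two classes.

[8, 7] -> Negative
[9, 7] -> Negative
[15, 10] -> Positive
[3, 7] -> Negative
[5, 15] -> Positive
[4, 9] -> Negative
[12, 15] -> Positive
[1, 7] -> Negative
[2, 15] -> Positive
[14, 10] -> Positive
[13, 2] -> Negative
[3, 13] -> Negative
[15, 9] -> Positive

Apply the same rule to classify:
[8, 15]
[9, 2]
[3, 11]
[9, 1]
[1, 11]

The pattern is that an item is 'Positive' exactly when: sum ≥ 17.
[8, 15]: 8+15 = 23, checks out → Positive. [9, 2]: 9+2 = 11, doesn't qualify → Negative. [3, 11]: 3+11 = 14, doesn't qualify → Negative. [9, 1]: 9+1 = 10, doesn't qualify → Negative. [1, 11]: 1+11 = 12, doesn't qualify → Negative.

Positive, Negative, Negative, Negative, Negative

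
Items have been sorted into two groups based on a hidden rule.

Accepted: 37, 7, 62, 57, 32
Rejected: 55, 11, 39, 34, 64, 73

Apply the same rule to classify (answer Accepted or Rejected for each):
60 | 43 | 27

A rule that fits every label: ≡ 2 (mod 5) — true of each 'Accepted' example, false of each 'Rejected' one.
60: 60 mod 5 = 0 — fails the rule, so Rejected. 43: 43 mod 5 = 3 — fails the rule, so Rejected. 27: 27 mod 5 = 2 — checks out, so Accepted.

Rejected, Rejected, Accepted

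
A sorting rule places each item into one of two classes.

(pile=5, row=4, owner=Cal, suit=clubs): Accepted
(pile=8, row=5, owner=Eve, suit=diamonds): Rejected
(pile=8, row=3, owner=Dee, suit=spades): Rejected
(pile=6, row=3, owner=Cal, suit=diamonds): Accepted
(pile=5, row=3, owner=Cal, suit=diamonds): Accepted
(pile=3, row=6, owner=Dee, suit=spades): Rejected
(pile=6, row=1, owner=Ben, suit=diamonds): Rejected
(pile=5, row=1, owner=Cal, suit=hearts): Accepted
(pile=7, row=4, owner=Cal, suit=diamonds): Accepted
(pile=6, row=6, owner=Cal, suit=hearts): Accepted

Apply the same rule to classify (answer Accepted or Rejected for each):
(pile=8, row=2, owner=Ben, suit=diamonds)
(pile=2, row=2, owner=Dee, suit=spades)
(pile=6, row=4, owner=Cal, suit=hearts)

The pattern is that an item is 'Accepted' exactly when: owner is Cal.
(pile=8, row=2, owner=Ben, suit=diamonds): Rejected (owner is Ben). (pile=2, row=2, owner=Dee, suit=spades): Rejected (owner is Dee). (pile=6, row=4, owner=Cal, suit=hearts): Accepted (owner is Cal).

Rejected, Rejected, Accepted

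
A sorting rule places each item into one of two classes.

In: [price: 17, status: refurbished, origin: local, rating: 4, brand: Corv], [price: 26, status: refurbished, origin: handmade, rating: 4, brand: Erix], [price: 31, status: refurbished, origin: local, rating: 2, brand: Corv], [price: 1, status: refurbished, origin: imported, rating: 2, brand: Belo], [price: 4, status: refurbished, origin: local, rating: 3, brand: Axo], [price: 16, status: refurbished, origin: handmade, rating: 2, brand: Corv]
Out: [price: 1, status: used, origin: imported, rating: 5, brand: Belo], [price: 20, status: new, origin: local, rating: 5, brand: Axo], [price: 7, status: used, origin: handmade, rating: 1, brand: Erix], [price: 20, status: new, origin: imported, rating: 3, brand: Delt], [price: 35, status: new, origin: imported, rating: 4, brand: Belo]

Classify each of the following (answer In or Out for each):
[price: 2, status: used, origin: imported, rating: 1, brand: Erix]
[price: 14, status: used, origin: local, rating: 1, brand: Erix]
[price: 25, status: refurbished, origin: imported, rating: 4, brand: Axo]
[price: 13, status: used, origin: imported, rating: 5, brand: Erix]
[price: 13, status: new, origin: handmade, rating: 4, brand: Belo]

The classifier is using: status is refurbished.
Out: [price: 2, status: used, origin: imported, rating: 1, brand: Erix], since status is used. Out: [price: 14, status: used, origin: local, rating: 1, brand: Erix], since status is used. In: [price: 25, status: refurbished, origin: imported, rating: 4, brand: Axo], since status is refurbished. Out: [price: 13, status: used, origin: imported, rating: 5, brand: Erix], since status is used. Out: [price: 13, status: new, origin: handmade, rating: 4, brand: Belo], since status is new.

Out, Out, In, Out, Out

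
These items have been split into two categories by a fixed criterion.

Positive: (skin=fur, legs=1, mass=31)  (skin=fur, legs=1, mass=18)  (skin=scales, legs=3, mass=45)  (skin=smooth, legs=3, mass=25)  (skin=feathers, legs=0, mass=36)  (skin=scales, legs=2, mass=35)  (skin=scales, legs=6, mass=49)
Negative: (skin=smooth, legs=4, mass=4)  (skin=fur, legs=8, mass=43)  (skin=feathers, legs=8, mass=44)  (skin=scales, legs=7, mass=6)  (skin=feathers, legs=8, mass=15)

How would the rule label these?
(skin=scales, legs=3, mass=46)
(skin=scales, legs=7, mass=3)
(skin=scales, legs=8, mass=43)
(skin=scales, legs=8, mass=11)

The rule appears to be: legs ≤ 6 AND mass ≥ 6.
(skin=scales, legs=3, mass=46) → legs = 3, mass = 46 → Positive. (skin=scales, legs=7, mass=3) → legs = 7, mass = 3 → Negative. (skin=scales, legs=8, mass=43) → legs = 8, mass = 43 → Negative. (skin=scales, legs=8, mass=11) → legs = 8, mass = 11 → Negative.

Positive, Negative, Negative, Negative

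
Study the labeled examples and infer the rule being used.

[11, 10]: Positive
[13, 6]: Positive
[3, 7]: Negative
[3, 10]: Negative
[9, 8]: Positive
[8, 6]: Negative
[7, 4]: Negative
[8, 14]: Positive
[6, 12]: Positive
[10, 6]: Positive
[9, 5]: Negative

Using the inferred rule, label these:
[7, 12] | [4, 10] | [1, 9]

The simplest hypothesis consistent with all the labels is: sum ≥ 16.
[7, 12]: Positive (7+12 = 19).
[4, 10]: Negative (4+10 = 14).
[1, 9]: Negative (1+9 = 10).

Positive, Negative, Negative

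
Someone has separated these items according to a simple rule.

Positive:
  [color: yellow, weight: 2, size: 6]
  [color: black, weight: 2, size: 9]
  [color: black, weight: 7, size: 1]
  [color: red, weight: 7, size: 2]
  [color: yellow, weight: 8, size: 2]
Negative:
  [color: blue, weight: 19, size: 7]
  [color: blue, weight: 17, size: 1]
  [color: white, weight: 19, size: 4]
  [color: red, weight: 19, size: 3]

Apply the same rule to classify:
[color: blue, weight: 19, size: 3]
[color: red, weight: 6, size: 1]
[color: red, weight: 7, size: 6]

The distinguishing property — weight ≤ 8 — holds for all the 'Positive' cases and none of the 'Negative' cases.
[color: blue, weight: 19, size: 3]: Negative (weight = 19). [color: red, weight: 6, size: 1]: Positive (weight = 6). [color: red, weight: 7, size: 6]: Positive (weight = 7).

Negative, Positive, Positive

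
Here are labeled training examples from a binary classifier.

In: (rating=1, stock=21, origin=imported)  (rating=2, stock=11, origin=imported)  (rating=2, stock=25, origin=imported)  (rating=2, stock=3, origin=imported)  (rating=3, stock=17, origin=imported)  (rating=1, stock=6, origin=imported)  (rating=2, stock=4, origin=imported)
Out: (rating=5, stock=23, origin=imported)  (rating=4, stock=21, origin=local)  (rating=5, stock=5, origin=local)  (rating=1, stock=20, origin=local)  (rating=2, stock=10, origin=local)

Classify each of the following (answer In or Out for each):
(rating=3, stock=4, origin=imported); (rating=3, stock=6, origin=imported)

In, In

'In' ⟺ origin is imported AND rating ≤ 3.
(rating=3, stock=4, origin=imported): origin is imported, rating = 3 — meets the rule, so In. (rating=3, stock=6, origin=imported): origin is imported, rating = 3 — meets the rule, so In.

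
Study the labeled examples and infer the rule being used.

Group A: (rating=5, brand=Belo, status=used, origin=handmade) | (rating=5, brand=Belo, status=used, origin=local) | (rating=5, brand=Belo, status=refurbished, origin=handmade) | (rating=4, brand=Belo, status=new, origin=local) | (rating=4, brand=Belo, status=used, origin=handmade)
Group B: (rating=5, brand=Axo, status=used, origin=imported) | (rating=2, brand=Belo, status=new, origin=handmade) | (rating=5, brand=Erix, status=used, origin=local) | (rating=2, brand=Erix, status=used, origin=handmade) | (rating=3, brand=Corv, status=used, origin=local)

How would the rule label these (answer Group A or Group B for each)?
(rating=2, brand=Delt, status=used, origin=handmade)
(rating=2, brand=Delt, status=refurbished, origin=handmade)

A rule that fits every label: brand is Belo AND rating ≥ 3 — true of each 'Group A' example, false of each 'Group B' one.
(rating=2, brand=Delt, status=used, origin=handmade) → brand is Delt, rating = 2 → Group B. (rating=2, brand=Delt, status=refurbished, origin=handmade) → brand is Delt, rating = 2 → Group B.

Group B, Group B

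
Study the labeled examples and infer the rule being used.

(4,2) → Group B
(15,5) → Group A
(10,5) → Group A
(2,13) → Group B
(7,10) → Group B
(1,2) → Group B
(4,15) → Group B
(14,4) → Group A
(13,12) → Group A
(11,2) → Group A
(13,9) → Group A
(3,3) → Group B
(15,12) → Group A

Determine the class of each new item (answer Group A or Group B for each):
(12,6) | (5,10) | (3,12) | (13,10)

Group A, Group B, Group B, Group A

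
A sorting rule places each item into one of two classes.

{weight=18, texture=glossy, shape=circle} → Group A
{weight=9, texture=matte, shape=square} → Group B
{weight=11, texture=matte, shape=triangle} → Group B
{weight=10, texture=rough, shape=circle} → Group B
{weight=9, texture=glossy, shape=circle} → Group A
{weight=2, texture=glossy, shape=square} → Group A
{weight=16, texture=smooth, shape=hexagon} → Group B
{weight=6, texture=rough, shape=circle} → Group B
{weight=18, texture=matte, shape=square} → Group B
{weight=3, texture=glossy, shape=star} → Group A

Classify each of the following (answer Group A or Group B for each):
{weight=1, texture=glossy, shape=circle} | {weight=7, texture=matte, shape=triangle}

Every 'Group A' example satisfies: texture is glossy. None of the 'Group B' examples do.

Group A, Group B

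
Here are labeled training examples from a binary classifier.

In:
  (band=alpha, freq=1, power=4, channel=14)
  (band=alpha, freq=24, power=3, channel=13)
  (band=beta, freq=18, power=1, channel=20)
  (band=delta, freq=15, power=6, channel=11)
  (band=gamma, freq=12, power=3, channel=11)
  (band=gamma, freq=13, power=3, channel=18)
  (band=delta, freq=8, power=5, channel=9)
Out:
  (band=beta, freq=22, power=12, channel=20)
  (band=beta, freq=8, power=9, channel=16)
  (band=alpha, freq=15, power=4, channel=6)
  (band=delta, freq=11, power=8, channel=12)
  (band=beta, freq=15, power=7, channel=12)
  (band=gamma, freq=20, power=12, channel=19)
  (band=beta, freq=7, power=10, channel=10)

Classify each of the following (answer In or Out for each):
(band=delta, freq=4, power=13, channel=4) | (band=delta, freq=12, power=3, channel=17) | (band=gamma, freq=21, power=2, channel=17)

The distinguishing property — channel ≥ 9 AND power ≤ 6 — holds for all the 'In' cases and none of the 'Out' cases.
(band=delta, freq=4, power=13, channel=4): Out (channel = 4, power = 13).
(band=delta, freq=12, power=3, channel=17): In (channel = 17, power = 3).
(band=gamma, freq=21, power=2, channel=17): In (channel = 17, power = 2).

Out, In, In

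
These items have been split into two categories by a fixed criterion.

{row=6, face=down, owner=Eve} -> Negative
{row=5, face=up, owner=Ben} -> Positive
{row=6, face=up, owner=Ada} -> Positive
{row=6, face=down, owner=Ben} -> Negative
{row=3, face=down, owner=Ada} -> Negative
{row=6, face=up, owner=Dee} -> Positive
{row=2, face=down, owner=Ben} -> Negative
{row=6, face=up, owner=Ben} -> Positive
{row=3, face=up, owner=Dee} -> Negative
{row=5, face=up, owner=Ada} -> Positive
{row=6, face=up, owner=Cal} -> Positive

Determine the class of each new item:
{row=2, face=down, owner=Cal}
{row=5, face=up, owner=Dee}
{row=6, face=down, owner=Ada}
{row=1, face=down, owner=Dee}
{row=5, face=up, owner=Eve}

The classifier is using: face is up AND row ≥ 5.
{row=2, face=down, owner=Cal} → face is down, row = 2 → Negative. {row=5, face=up, owner=Dee} → face is up, row = 5 → Positive. {row=6, face=down, owner=Ada} → face is down, row = 6 → Negative. {row=1, face=down, owner=Dee} → face is down, row = 1 → Negative. {row=5, face=up, owner=Eve} → face is up, row = 5 → Positive.

Negative, Positive, Negative, Negative, Positive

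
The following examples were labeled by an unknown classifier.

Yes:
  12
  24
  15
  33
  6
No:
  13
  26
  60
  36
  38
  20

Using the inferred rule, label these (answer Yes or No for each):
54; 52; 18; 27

No, No, Yes, Yes

The rule appears to be: multiple of 3 AND at most 33.
54: No (54 = 3·18, 54 > 33). 52: No (52 = 3·17 + 1, 52 > 33). 18: Yes (18 = 3·6, 18 ≤ 33). 27: Yes (27 = 3·9, 27 ≤ 33).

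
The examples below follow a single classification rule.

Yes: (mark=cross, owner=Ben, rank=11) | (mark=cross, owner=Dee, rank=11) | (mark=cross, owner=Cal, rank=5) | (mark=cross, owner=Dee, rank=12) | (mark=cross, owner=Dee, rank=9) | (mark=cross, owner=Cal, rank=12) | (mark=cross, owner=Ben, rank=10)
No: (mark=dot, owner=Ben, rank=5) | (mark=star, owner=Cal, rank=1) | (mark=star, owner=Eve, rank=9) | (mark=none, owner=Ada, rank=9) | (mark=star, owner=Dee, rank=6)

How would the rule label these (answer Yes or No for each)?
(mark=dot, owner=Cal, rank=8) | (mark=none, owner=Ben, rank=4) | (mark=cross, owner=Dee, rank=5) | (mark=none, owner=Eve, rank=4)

No, No, Yes, No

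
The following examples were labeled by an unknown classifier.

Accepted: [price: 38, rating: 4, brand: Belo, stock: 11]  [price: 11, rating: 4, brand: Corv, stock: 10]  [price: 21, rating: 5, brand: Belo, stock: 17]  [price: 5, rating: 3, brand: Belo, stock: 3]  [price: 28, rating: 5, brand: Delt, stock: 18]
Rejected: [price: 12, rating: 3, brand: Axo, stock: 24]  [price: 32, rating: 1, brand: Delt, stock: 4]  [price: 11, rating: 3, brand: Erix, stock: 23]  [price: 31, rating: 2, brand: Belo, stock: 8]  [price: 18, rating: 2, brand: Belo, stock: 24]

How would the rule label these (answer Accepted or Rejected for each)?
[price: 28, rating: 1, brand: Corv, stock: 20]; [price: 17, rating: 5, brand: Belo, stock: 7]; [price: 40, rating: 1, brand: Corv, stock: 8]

Rejected, Accepted, Rejected

The pattern is that an item is 'Accepted' exactly when: rating ≥ 3 AND stock ≤ 18.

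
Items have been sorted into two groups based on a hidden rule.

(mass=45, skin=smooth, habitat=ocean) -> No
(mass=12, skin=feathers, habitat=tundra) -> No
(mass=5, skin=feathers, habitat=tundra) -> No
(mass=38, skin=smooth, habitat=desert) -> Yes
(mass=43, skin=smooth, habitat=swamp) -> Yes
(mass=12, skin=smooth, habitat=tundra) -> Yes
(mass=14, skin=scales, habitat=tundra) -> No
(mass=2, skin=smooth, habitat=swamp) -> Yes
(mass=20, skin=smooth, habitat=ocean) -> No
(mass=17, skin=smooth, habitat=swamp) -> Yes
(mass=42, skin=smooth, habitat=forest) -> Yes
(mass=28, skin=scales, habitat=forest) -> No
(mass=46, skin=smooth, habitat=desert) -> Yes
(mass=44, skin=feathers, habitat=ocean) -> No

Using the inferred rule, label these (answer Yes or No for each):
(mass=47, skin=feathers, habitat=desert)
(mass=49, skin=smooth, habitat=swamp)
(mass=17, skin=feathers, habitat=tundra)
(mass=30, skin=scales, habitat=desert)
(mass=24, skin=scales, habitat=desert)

No, Yes, No, No, No

A rule that fits every label: skin is smooth AND habitat is not ocean — true of each 'Yes' example, false of each 'No' one.
(mass=47, skin=feathers, habitat=desert): skin is feathers, habitat is desert — fails this test, so No. (mass=49, skin=smooth, habitat=swamp): skin is smooth, habitat is swamp — passes, so Yes. (mass=17, skin=feathers, habitat=tundra): skin is feathers, habitat is tundra — fails this test, so No. (mass=30, skin=scales, habitat=desert): skin is scales, habitat is desert — fails this test, so No. (mass=24, skin=scales, habitat=desert): skin is scales, habitat is desert — fails this test, so No.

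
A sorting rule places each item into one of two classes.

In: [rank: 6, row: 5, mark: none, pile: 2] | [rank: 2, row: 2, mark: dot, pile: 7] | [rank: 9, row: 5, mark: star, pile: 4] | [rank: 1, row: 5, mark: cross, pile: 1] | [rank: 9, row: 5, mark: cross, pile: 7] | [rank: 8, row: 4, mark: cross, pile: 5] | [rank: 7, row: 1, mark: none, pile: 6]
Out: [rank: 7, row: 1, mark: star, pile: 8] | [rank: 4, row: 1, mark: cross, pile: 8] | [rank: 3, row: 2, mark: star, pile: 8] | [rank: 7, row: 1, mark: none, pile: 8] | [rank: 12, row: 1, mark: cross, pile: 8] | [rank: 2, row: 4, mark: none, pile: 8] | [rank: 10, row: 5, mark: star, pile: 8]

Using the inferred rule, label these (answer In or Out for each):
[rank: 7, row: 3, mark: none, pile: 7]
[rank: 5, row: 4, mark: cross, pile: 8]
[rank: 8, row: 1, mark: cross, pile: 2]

The pattern is that an item is 'In' exactly when: pile ≤ 7.

In, Out, In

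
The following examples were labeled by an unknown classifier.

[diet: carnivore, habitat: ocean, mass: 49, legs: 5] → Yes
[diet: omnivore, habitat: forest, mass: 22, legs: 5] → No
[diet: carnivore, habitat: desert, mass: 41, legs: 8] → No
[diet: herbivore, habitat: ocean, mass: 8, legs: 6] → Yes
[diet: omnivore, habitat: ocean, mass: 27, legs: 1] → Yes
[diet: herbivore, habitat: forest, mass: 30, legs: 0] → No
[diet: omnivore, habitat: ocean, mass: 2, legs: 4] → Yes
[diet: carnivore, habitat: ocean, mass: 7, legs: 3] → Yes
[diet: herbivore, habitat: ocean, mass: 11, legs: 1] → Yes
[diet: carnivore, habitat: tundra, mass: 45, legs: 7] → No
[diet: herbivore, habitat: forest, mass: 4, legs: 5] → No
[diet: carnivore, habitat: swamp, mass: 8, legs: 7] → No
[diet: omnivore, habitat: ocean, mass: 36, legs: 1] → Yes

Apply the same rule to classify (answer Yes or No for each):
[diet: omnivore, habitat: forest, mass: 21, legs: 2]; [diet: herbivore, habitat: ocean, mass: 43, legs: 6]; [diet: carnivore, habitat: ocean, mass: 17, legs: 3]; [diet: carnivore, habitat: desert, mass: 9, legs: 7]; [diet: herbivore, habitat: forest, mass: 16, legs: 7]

Every 'Yes' example satisfies: habitat is ocean. None of the 'No' examples do.
[diet: omnivore, habitat: forest, mass: 21, legs: 2]: No (habitat is forest).
[diet: herbivore, habitat: ocean, mass: 43, legs: 6]: Yes (habitat is ocean).
[diet: carnivore, habitat: ocean, mass: 17, legs: 3]: Yes (habitat is ocean).
[diet: carnivore, habitat: desert, mass: 9, legs: 7]: No (habitat is desert).
[diet: herbivore, habitat: forest, mass: 16, legs: 7]: No (habitat is forest).

No, Yes, Yes, No, No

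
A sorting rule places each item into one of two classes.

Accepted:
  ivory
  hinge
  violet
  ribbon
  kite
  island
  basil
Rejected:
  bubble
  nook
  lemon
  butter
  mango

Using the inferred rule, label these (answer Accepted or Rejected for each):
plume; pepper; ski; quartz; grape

Rejected, Rejected, Accepted, Rejected, Rejected

The classifier is using: contains 'i'.
plume: no 'i', does not pass → Rejected. pepper: no 'i', does not pass → Rejected. ski: has 'i', meets the rule → Accepted. quartz: no 'i', does not pass → Rejected. grape: no 'i', does not pass → Rejected.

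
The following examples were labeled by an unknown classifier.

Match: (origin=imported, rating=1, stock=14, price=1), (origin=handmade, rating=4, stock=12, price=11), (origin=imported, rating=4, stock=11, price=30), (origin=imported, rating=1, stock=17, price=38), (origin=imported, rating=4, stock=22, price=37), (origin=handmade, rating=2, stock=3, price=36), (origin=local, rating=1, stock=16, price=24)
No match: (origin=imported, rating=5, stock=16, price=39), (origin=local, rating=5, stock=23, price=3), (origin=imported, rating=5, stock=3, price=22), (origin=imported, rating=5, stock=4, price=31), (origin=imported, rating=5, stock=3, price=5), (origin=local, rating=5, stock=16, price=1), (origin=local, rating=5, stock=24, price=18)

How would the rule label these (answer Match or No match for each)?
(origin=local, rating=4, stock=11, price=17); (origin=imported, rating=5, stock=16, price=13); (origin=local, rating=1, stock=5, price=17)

Match, No match, Match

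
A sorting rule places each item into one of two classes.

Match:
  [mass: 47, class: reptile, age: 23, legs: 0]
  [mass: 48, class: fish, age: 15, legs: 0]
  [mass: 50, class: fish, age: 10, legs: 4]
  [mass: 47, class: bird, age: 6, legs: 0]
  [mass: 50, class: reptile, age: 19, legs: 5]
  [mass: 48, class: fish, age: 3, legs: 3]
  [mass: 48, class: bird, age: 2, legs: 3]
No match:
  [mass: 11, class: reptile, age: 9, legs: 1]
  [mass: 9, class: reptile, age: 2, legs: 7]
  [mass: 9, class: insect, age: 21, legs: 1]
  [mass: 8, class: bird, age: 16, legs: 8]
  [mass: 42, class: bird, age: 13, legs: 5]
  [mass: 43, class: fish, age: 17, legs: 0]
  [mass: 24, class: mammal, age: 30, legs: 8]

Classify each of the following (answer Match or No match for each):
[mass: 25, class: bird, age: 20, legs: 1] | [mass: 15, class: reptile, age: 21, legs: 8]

A rule that fits every label: mass ≥ 47 — true of each 'Match' example, false of each 'No match' one.
[mass: 25, class: bird, age: 20, legs: 1] → mass = 25 → No match.
[mass: 15, class: reptile, age: 21, legs: 8] → mass = 15 → No match.

No match, No match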